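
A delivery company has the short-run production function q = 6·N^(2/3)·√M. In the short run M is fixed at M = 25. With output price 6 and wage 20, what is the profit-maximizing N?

N* = 216

With M = 25, MP_N = (2/3)·6·N^(-1/3)·25^(1/2) = 20·N^(-1/3).
Profit maximization for a price taker requires P·MP_N = w: 6·20·N^(-1/3) = 20.
So N^(-1/3) = 1/6, which gives N = 216.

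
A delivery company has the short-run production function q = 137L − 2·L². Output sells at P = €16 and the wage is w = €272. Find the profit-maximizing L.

L* = 30

The marginal product of L is MP_L = 137 − 4L.
A price-taking firm hires until the value of the marginal product equals the wage: P·MP_L = w, so 16·(137 − 4L) = 272.
Then 137 − 4L = 17, giving L = 30.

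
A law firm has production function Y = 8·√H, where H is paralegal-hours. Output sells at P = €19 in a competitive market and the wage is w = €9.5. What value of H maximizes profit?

MP_H = (1/2)·8·H^(-1/2) = 4·H^(-1/2).
Profit maximization for a price taker requires P·MP_H = w: 19·4·H^(-1/2) = 9.5.
So H^(-1/2) = 0.125, which gives H = 64.

H* = 64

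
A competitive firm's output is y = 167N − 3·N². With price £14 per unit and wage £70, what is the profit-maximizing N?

The marginal product of N is MP_N = 167 − 6N.
A price-taking firm hires until the value of the marginal product equals the wage: P·MP_N = w, so 14·(167 − 6N) = 70.
Then 167 − 6N = 5, giving N = 27.

N* = 27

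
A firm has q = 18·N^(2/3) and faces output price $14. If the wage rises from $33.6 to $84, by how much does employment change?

ΔN = -117

From P·MP_N = w with MP_N = 12·N^(-1/3), the labor demand is N(w) = (168/w)^(3).
At w = 33.6: N = 125. At w = 84: N = 8.
ΔN = 8 − 125 = -117.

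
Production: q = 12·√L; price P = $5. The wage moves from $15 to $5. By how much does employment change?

From P·MP_L = w with MP_L = 6·L^(-1/2), the labor demand is L(w) = (30/w)^(2).
At w = 15: L = 4. At w = 5: L = 36.
ΔL = 36 − 4 = 32.

ΔL = 32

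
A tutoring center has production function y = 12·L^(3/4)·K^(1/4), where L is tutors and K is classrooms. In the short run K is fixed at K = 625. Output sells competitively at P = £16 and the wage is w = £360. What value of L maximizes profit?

L* = 16

With K = 625, MP_L = (3/4)·12·L^(-1/4)·625^(1/4) = 45·L^(-1/4).
Profit maximization for a price taker requires P·MP_L = w: 16·45·L^(-1/4) = 360.
So L^(-1/4) = 0.5, which gives L = 16.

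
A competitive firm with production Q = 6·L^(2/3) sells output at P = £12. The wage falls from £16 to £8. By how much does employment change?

ΔL = 189

From P·MP_L = w with MP_L = 4·L^(-1/3), the labor demand is L(w) = (48/w)^(3).
At w = 16: L = 27. At w = 8: L = 216.
ΔL = 216 − 27 = 189.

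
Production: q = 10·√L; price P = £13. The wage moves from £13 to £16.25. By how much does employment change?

From P·MP_L = w with MP_L = 5·L^(-1/2), the labor demand is L(w) = (65/w)^(2).
At w = 13: L = 25. At w = 16.25: L = 16.
ΔL = 16 − 25 = -9.

ΔL = -9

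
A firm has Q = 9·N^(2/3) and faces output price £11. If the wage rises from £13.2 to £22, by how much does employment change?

From P·MP_N = w with MP_N = 6·N^(-1/3), the labor demand is N(w) = (66/w)^(3).
At w = 13.2: N = 125. At w = 22: N = 27.
ΔN = 27 − 125 = -98.

ΔN = -98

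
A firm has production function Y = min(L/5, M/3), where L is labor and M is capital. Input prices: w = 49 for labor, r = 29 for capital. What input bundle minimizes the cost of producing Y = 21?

L* = 105, M* = 63

With a fixed-proportions technology, the cost-minimizing bundle uses no slack in either input: L/5 = M/3 = Y.
So L = 5·21 = 105 and M = 3·21 = 63.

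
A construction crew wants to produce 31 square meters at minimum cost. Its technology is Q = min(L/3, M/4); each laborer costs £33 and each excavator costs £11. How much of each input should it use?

L* = 93, M* = 124

With a fixed-proportions technology, the cost-minimizing bundle uses no slack in either input: L/3 = M/4 = Q.
So L = 3·31 = 93 and M = 4·31 = 124.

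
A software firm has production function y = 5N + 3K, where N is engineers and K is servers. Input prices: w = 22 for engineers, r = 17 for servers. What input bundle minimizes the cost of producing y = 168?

The inputs are perfect substitutes, so the firm uses whichever has the lower cost per unit of output.
Cost per unit of output via N is w/5 = 4.4; via K it is r/3 = 17/3. N is cheaper.
Producing y = 168 with N alone: N = 33.6, K = 0.

N* = 33.6, K* = 0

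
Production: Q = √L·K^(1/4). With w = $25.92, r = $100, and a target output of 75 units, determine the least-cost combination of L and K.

L* = 625, K* = 81

Cost minimization requires the marginal rate of technical substitution to equal the input-price ratio: MP_L/MP_K = w/r.
Here MP_L/MP_K = (1/2)·(K/L)/(1/4) = 2·(K/L). Setting this equal to 25.92/100 = 0.2592 gives K = 0.1296L.
Substituting into Q = 75: L^(1/2)·(0.1296L)^(1/4) = 75.
Solving, L = 625 and K = 81.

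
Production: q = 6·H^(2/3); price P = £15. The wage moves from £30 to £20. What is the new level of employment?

From P·MP_H = w with MP_H = 4·H^(-1/3), the labor demand is H(w) = (60/w)^(3).
At w = 30: H = 8. At w = 20: H = 27.

H* = 27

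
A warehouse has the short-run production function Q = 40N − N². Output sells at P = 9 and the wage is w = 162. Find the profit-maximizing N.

N* = 11

The marginal product of N is MP_N = 40 − 2N.
A price-taking firm hires until the value of the marginal product equals the wage: P·MP_N = w, so 9·(40 − 2N) = 162.
Then 40 − 2N = 18, giving N = 11.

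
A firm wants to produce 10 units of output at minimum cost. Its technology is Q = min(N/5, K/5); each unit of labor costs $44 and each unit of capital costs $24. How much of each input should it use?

With a fixed-proportions technology, the cost-minimizing bundle uses no slack in either input: N/5 = K/5 = Q.
So N = 5·10 = 50 and K = 5·10 = 50.

N* = 50, K* = 50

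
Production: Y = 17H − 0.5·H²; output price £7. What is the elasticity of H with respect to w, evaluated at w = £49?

From P·MP_H = w with MP_H = 17 − H, labor demand is H(w) = 17 − w/7.
dH/dw = −1/(7) = -1/7.
At w = 49, H = 10, so ε = (dH/dw)·(w/H) = (-1/7)·(49/10) = -0.7.

ε = -0.7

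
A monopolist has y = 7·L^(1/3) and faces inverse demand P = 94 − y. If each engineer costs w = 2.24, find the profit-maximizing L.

L* = 125

Marginal revenue from the inverse demand is MR = 94 − 2y.
The marginal product is MP_L = (7/3)·L^(-2/3).
A monopolist hires until marginal revenue product equals the wage: MR·MP_L = w.
At L, y = 7·L^(1/3). Substituting and solving: (94 − 14·L^(1/3))·(7/3)·L^(-2/3) = 2.24 gives L = 125.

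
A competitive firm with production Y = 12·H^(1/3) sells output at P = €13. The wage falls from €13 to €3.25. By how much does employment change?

ΔH = 56

From P·MP_H = w with MP_H = 4·H^(-2/3), the labor demand is H(w) = (52/w)^(3/2).
At w = 13: H = 8. At w = 3.25: H = 64.
ΔH = 64 − 8 = 56.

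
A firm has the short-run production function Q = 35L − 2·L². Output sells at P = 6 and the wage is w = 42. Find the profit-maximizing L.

The marginal product of L is MP_L = 35 − 4L.
A price-taking firm hires until the value of the marginal product equals the wage: P·MP_L = w, so 6·(35 − 4L) = 42.
Then 35 − 4L = 7, giving L = 7.

L* = 7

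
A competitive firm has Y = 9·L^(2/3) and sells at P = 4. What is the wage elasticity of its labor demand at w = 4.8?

MP_L = (2/3)·9·L^(-1/3), so P·MP_L = w gives 24·L^(-1/3) = w.
Solving, L(w) = (24/w)^(3). This is a constant-elasticity form: L ∝ w^(−3), so ε = −3.

ε = -3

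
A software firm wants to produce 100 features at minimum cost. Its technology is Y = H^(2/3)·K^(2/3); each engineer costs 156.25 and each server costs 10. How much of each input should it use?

H* = 8, K* = 125

Cost minimization requires the marginal rate of technical substitution to equal the input-price ratio: MP_H/MP_K = w/r.
Here MP_H/MP_K = (2/3)·(K/H)/(2/3) = (K/H). Setting this equal to 156.25/10 = 15.625 gives K = 15.625H.
Substituting into Y = 100: H^(2/3)·(15.625H)^(2/3) = 100.
Solving, H = 8 and K = 125.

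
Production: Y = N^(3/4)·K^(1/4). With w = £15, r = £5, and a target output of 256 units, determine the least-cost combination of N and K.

Cost minimization requires the marginal rate of technical substitution to equal the input-price ratio: MP_N/MP_K = w/r.
Here MP_N/MP_K = (3/4)·(K/N)/(1/4) = 3·(K/N). Setting this equal to 15/5 = 3 gives K = N.
Substituting into Y = 256: N^(3/4)·(N)^(1/4) = 256.
Solving, N = 256 and K = 256.

N* = 256, K* = 256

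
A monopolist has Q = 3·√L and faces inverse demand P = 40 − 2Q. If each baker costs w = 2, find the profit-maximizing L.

L* = 9

Marginal revenue from the inverse demand is MR = 40 − 4Q.
The marginal product is MP_L = 1.5·L^(-1/2).
A monopolist hires until marginal revenue product equals the wage: MR·MP_L = w.
At L, Q = 3·√L. Substituting and solving: (40 − 12·√L)·1.5·L^(-1/2) = 2 gives L = 9.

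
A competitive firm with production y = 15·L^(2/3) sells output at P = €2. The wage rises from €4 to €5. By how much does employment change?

From P·MP_L = w with MP_L = 10·L^(-1/3), the labor demand is L(w) = (20/w)^(3).
At w = 4: L = 125. At w = 5: L = 64.
ΔL = 64 − 125 = -61.

ΔL = -61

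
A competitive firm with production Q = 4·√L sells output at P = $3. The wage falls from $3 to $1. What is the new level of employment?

L* = 36

From P·MP_L = w with MP_L = 2·L^(-1/2), the labor demand is L(w) = (6/w)^(2).
At w = 3: L = 4. At w = 1: L = 36.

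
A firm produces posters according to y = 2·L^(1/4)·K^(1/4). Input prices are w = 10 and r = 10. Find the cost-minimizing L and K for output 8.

L* = 16, K* = 16

Cost minimization requires the marginal rate of technical substitution to equal the input-price ratio: MP_L/MP_K = w/r.
Here MP_L/MP_K = (1/4)·(K/L)/(1/4) = (K/L). Setting this equal to 10/10 = 1 gives K = L.
Substituting into y = 8: 2·L^(1/4)·(L)^(1/4) = 8.
Solving, L = 16 and K = 16.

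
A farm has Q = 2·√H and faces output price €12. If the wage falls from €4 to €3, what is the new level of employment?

From P·MP_H = w with MP_H = H^(-1/2), the labor demand is H(w) = (12/w)^(2).
At w = 4: H = 9. At w = 3: H = 16.

H* = 16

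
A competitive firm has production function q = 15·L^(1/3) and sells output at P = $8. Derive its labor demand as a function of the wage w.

L(w) = (40/w)^(3/2)

MP_L = (1/3)·15·L^(-2/3) = 5·L^(-2/3).
Setting P·MP_L = w: 40·L^(-2/3) = w.
Solving for L: L^(-2/3) = w/40, so L = (40/w)^(3/2).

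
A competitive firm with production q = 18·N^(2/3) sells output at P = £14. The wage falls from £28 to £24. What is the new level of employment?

N* = 343

From P·MP_N = w with MP_N = 12·N^(-1/3), the labor demand is N(w) = (168/w)^(3).
At w = 28: N = 216. At w = 24: N = 343.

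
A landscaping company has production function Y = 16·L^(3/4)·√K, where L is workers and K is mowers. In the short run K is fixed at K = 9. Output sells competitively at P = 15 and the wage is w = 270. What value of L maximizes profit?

L* = 16

With K = 9, MP_L = (3/4)·16·L^(-1/4)·9^(1/2) = 36·L^(-1/4).
Profit maximization for a price taker requires P·MP_L = w: 15·36·L^(-1/4) = 270.
So L^(-1/4) = 0.5, which gives L = 16.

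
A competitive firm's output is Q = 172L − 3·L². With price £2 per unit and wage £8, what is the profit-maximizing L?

The marginal product of L is MP_L = 172 − 6L.
A price-taking firm hires until the value of the marginal product equals the wage: P·MP_L = w, so 2·(172 − 6L) = 8.
Then 172 − 6L = 4, giving L = 28.

L* = 28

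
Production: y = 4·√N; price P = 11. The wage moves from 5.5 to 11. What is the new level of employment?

From P·MP_N = w with MP_N = 2·N^(-1/2), the labor demand is N(w) = (22/w)^(2).
At w = 5.5: N = 16. At w = 11: N = 4.

N* = 4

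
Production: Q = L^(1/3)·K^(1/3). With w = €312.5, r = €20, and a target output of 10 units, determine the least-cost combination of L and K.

Cost minimization requires the marginal rate of technical substitution to equal the input-price ratio: MP_L/MP_K = w/r.
Here MP_L/MP_K = (1/3)·(K/L)/(1/3) = (K/L). Setting this equal to 312.5/20 = 15.625 gives K = 15.625L.
Substituting into Q = 10: L^(1/3)·(15.625L)^(1/3) = 10.
Solving, L = 8 and K = 125.

L* = 8, K* = 125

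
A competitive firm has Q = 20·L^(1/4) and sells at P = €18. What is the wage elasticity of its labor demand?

ε = -4/3

MP_L = (1/4)·20·L^(-3/4), so P·MP_L = w gives 90·L^(-3/4) = w.
Solving, L(w) = (90/w)^(4/3). This is a constant-elasticity form: L ∝ w^(−4/3), so ε = −4/3.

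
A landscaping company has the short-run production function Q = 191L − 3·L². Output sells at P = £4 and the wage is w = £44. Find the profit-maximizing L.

The marginal product of L is MP_L = 191 − 6L.
A price-taking firm hires until the value of the marginal product equals the wage: P·MP_L = w, so 4·(191 − 6L) = 44.
Then 191 − 6L = 11, giving L = 30.

L* = 30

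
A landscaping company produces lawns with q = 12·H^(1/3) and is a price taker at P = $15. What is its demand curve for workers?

H(w) = (60/w)^(3/2)

MP_H = (1/3)·12·H^(-2/3) = 4·H^(-2/3).
Setting P·MP_H = w: 60·H^(-2/3) = w.
Solving for H: H^(-2/3) = w/60, so H = (60/w)^(3/2).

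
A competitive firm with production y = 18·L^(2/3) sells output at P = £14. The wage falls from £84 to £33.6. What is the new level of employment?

L* = 125

From P·MP_L = w with MP_L = 12·L^(-1/3), the labor demand is L(w) = (168/w)^(3).
At w = 84: L = 8. At w = 33.6: L = 125.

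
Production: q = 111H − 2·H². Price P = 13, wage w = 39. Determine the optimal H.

The marginal product of H is MP_H = 111 − 4H.
A price-taking firm hires until the value of the marginal product equals the wage: P·MP_H = w, so 13·(111 − 4H) = 39.
Then 111 − 4H = 3, giving H = 27.

H* = 27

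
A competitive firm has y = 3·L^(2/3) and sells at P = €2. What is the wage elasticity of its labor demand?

ε = -3

MP_L = (2/3)·3·L^(-1/3), so P·MP_L = w gives 4·L^(-1/3) = w.
Solving, L(w) = (4/w)^(3). This is a constant-elasticity form: L ∝ w^(−3), so ε = −3.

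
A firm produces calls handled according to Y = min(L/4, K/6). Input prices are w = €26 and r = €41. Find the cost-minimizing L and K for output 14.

L* = 56, K* = 84

With a fixed-proportions technology, the cost-minimizing bundle uses no slack in either input: L/4 = K/6 = Y.
So L = 4·14 = 56 and K = 6·14 = 84.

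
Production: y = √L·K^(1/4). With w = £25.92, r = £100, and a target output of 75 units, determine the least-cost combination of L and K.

L* = 625, K* = 81

Cost minimization requires the marginal rate of technical substitution to equal the input-price ratio: MP_L/MP_K = w/r.
Here MP_L/MP_K = (1/2)·(K/L)/(1/4) = 2·(K/L). Setting this equal to 25.92/100 = 0.2592 gives K = 0.1296L.
Substituting into y = 75: L^(1/2)·(0.1296L)^(1/4) = 75.
Solving, L = 625 and K = 81.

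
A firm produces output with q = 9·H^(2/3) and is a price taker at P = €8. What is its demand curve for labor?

H(w) = 110592/w³

MP_H = (2/3)·9·H^(-1/3) = 6·H^(-1/3).
Setting P·MP_H = w: 48·H^(-1/3) = w.
Solving for H: H^(-1/3) = w/48, so H = (48/w)^(3).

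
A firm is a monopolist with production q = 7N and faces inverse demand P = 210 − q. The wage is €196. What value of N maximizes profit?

Marginal revenue from the inverse demand is MR = 210 − 2q.
The marginal product is MP_N = 7.
A monopolist hires until marginal revenue product equals the wage: MR·MP_N = w.
(210 − 14N)·7 = 196, so N = 13.

N* = 13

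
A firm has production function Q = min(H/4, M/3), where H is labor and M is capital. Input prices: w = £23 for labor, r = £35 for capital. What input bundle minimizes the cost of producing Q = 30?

H* = 120, M* = 90

With a fixed-proportions technology, the cost-minimizing bundle uses no slack in either input: H/4 = M/3 = Q.
So H = 4·30 = 120 and M = 3·30 = 90.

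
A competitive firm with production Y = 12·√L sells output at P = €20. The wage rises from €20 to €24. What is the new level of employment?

L* = 25

From P·MP_L = w with MP_L = 6·L^(-1/2), the labor demand is L(w) = (120/w)^(2).
At w = 20: L = 36. At w = 24: L = 25.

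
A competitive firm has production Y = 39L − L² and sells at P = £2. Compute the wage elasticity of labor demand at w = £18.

ε = -0.3

From P·MP_L = w with MP_L = 39 − 2L, labor demand is L(w) = (39 − w/2)/2.
dL/dw = −1/(4) = -0.25.
At w = 18, L = 15, so ε = (dL/dw)·(w/L) = (-0.25)·(18/15) = -0.3.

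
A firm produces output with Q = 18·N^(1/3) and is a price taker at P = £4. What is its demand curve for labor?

MP_N = (1/3)·18·N^(-2/3) = 6·N^(-2/3).
Setting P·MP_N = w: 24·N^(-2/3) = w.
Solving for N: N^(-2/3) = w/24, so N = (24/w)^(3/2).

N(w) = (24/w)^(3/2)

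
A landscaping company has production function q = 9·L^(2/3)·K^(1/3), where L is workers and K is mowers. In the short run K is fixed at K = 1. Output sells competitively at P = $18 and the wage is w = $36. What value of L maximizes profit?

With K = 1, MP_L = (2/3)·9·L^(-1/3)·1^(1/3) = 6·L^(-1/3).
Profit maximization for a price taker requires P·MP_L = w: 18·6·L^(-1/3) = 36.
So L^(-1/3) = 1/3, which gives L = 27.

L* = 27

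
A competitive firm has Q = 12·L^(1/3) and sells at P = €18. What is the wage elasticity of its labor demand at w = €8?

MP_L = (1/3)·12·L^(-2/3), so P·MP_L = w gives 72·L^(-2/3) = w.
Solving, L(w) = (72/w)^(3/2). This is a constant-elasticity form: L ∝ w^(−3/2), so ε = −3/2.

ε = -1.5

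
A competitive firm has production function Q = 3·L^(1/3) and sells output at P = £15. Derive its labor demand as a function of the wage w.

MP_L = (1/3)·3·L^(-2/3) = L^(-2/3).
Setting P·MP_L = w: 15·L^(-2/3) = w.
Solving for L: L^(-2/3) = w/15, so L = (15/w)^(3/2).

L(w) = (15/w)^(3/2)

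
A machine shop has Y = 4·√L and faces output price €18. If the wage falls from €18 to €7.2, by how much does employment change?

From P·MP_L = w with MP_L = 2·L^(-1/2), the labor demand is L(w) = (36/w)^(2).
At w = 18: L = 4. At w = 7.2: L = 25.
ΔL = 25 − 4 = 21.

ΔL = 21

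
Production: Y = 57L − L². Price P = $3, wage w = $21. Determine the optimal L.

The marginal product of L is MP_L = 57 − 2L.
A price-taking firm hires until the value of the marginal product equals the wage: P·MP_L = w, so 3·(57 − 2L) = 21.
Then 57 − 2L = 7, giving L = 25.

L* = 25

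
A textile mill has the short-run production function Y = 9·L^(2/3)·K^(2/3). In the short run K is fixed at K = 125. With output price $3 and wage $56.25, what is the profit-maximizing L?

With K = 125, MP_L = (2/3)·9·L^(-1/3)·125^(2/3) = 150·L^(-1/3).
Profit maximization for a price taker requires P·MP_L = w: 3·150·L^(-1/3) = 56.25.
So L^(-1/3) = 0.125, which gives L = 512.

L* = 512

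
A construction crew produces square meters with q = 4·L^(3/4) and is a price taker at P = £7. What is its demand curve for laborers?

L(w) = 194481/w^(4)

MP_L = (3/4)·4·L^(-1/4) = 3·L^(-1/4).
Setting P·MP_L = w: 21·L^(-1/4) = w.
Solving for L: L^(-1/4) = w/21, so L = (21/w)^(4).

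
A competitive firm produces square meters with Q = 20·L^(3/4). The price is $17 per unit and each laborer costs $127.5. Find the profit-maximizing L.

MP_L = (3/4)·20·L^(-1/4) = 15·L^(-1/4).
Profit maximization for a price taker requires P·MP_L = w: 17·15·L^(-1/4) = 127.5.
So L^(-1/4) = 0.5, which gives L = 16.

L* = 16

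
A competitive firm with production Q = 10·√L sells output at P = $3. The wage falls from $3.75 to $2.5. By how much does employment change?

ΔL = 20

From P·MP_L = w with MP_L = 5·L^(-1/2), the labor demand is L(w) = (15/w)^(2).
At w = 3.75: L = 16. At w = 2.5: L = 36.
ΔL = 36 − 16 = 20.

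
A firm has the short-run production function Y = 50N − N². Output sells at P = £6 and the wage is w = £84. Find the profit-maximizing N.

N* = 18

The marginal product of N is MP_N = 50 − 2N.
A price-taking firm hires until the value of the marginal product equals the wage: P·MP_N = w, so 6·(50 − 2N) = 84.
Then 50 − 2N = 14, giving N = 18.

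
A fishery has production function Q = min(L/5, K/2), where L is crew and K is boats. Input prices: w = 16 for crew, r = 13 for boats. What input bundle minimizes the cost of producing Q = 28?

L* = 140, K* = 56

With a fixed-proportions technology, the cost-minimizing bundle uses no slack in either input: L/5 = K/2 = Q.
So L = 5·28 = 140 and K = 2·28 = 56.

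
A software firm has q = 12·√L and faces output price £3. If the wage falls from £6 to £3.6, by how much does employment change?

From P·MP_L = w with MP_L = 6·L^(-1/2), the labor demand is L(w) = (18/w)^(2).
At w = 6: L = 9. At w = 3.6: L = 25.
ΔL = 25 − 9 = 16.

ΔL = 16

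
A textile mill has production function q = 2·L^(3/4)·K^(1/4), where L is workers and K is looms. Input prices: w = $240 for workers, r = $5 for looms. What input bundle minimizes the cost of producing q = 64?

Cost minimization requires the marginal rate of technical substitution to equal the input-price ratio: MP_L/MP_K = w/r.
Here MP_L/MP_K = (3/4)·(K/L)/(1/4) = 3·(K/L). Setting this equal to 240/5 = 48 gives K = 16L.
Substituting into q = 64: 2·L^(3/4)·(16L)^(1/4) = 64.
Solving, L = 16 and K = 256.

L* = 16, K* = 256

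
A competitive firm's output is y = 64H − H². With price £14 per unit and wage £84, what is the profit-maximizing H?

The marginal product of H is MP_H = 64 − 2H.
A price-taking firm hires until the value of the marginal product equals the wage: P·MP_H = w, so 14·(64 − 2H) = 84.
Then 64 − 2H = 6, giving H = 29.

H* = 29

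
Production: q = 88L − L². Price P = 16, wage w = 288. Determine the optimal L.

The marginal product of L is MP_L = 88 − 2L.
A price-taking firm hires until the value of the marginal product equals the wage: P·MP_L = w, so 16·(88 − 2L) = 288.
Then 88 − 2L = 18, giving L = 35.

L* = 35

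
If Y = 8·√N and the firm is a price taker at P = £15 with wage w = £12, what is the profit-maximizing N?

MP_N = (1/2)·8·N^(-1/2) = 4·N^(-1/2).
Profit maximization for a price taker requires P·MP_N = w: 15·4·N^(-1/2) = 12.
So N^(-1/2) = 0.2, which gives N = 25.

N* = 25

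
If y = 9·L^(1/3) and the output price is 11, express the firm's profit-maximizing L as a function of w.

L(w) = (33/w)^(3/2)

MP_L = (1/3)·9·L^(-2/3) = 3·L^(-2/3).
Setting P·MP_L = w: 33·L^(-2/3) = w.
Solving for L: L^(-2/3) = w/33, so L = (33/w)^(3/2).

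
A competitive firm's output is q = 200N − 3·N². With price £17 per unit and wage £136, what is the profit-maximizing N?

The marginal product of N is MP_N = 200 − 6N.
A price-taking firm hires until the value of the marginal product equals the wage: P·MP_N = w, so 17·(200 − 6N) = 136.
Then 200 − 6N = 8, giving N = 32.

N* = 32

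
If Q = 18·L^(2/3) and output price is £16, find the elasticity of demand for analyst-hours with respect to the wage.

MP_L = (2/3)·18·L^(-1/3), so P·MP_L = w gives 192·L^(-1/3) = w.
Solving, L(w) = (192/w)^(3). This is a constant-elasticity form: L ∝ w^(−3), so ε = −3.

ε = -3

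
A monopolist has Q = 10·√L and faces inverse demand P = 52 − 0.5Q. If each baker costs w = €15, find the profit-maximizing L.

Marginal revenue from the inverse demand is MR = 52 − Q.
The marginal product is MP_L = 5·L^(-1/2).
A monopolist hires until marginal revenue product equals the wage: MR·MP_L = w.
At L, Q = 10·√L. Substituting and solving: (52 − 10·√L)·5·L^(-1/2) = 15 gives L = 16.

L* = 16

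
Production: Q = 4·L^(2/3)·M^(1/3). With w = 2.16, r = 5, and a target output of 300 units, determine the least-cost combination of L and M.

Cost minimization requires the marginal rate of technical substitution to equal the input-price ratio: MP_L/MP_M = w/r.
Here MP_L/MP_M = (2/3)·(M/L)/(1/3) = 2·(M/L). Setting this equal to 2.16/5 = 0.432 gives M = 0.216L.
Substituting into Q = 300: 4·L^(2/3)·(0.216L)^(1/3) = 300.
Solving, L = 125 and M = 27.

L* = 125, M* = 27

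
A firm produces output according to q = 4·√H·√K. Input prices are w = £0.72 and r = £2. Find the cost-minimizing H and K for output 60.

Cost minimization requires the marginal rate of technical substitution to equal the input-price ratio: MP_H/MP_K = w/r.
Here MP_H/MP_K = (1/2)·(K/H)/(1/2) = (K/H). Setting this equal to 0.72/2 = 0.36 gives K = 0.36H.
Substituting into q = 60: 4·H^(1/2)·(0.36H)^(1/2) = 60.
Solving, H = 25 and K = 9.

H* = 25, K* = 9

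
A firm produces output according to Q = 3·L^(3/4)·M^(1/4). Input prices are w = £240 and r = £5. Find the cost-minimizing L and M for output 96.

L* = 16, M* = 256

Cost minimization requires the marginal rate of technical substitution to equal the input-price ratio: MP_L/MP_M = w/r.
Here MP_L/MP_M = (3/4)·(M/L)/(1/4) = 3·(M/L). Setting this equal to 240/5 = 48 gives M = 16L.
Substituting into Q = 96: 3·L^(3/4)·(16L)^(1/4) = 96.
Solving, L = 16 and M = 256.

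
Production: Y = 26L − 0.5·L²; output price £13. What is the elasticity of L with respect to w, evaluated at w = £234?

ε = -2.25

From P·MP_L = w with MP_L = 26 − L, labor demand is L(w) = 26 − w/13.
dL/dw = −1/(13) = -1/13.
At w = 234, L = 8, so ε = (dL/dw)·(w/L) = (-1/13)·(234/8) = -2.25.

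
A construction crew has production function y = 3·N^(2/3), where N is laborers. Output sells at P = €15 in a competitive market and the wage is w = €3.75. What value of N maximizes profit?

MP_N = (2/3)·3·N^(-1/3) = 2·N^(-1/3).
Profit maximization for a price taker requires P·MP_N = w: 15·2·N^(-1/3) = 3.75.
So N^(-1/3) = 0.125, which gives N = 512.

N* = 512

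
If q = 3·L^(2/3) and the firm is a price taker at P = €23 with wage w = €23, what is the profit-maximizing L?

MP_L = (2/3)·3·L^(-1/3) = 2·L^(-1/3).
Profit maximization for a price taker requires P·MP_L = w: 23·2·L^(-1/3) = 23.
So L^(-1/3) = 0.5, which gives L = 8.

L* = 8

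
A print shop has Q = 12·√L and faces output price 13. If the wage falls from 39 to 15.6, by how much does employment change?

From P·MP_L = w with MP_L = 6·L^(-1/2), the labor demand is L(w) = (78/w)^(2).
At w = 39: L = 4. At w = 15.6: L = 25.
ΔL = 25 − 4 = 21.

ΔL = 21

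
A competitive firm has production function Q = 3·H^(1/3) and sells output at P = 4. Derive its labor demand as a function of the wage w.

MP_H = (1/3)·3·H^(-2/3) = H^(-2/3).
Setting P·MP_H = w: 4·H^(-2/3) = w.
Solving for H: H^(-2/3) = w/4, so H = (4/w)^(3/2).

H(w) = (4/w)^(3/2)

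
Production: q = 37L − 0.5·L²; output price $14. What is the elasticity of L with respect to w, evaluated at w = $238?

From P·MP_L = w with MP_L = 37 − L, labor demand is L(w) = 37 − w/14.
dL/dw = −1/(14) = -1/14.
At w = 238, L = 20, so ε = (dL/dw)·(w/L) = (-1/14)·(238/20) = -0.85.

ε = -0.85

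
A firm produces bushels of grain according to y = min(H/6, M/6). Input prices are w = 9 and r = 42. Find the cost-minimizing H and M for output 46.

H* = 276, M* = 276

With a fixed-proportions technology, the cost-minimizing bundle uses no slack in either input: H/6 = M/6 = y.
So H = 6·46 = 276 and M = 6·46 = 276.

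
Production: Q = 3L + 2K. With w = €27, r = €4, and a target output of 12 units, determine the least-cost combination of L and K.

The inputs are perfect substitutes, so the firm uses whichever has the lower cost per unit of output.
Cost per unit of output via L is w/3 = 9; via K it is r/2 = 2. K is cheaper.
Producing Q = 12 with K alone: L = 0, K = 6.

L* = 0, K* = 6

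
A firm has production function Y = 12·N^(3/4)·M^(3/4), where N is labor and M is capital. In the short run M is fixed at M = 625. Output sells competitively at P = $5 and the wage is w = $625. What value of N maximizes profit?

With M = 625, MP_N = (3/4)·12·N^(-1/4)·625^(3/4) = 1125·N^(-1/4).
Profit maximization for a price taker requires P·MP_N = w: 5·1125·N^(-1/4) = 625.
So N^(-1/4) = 1/9, which gives N = 6561.

N* = 6561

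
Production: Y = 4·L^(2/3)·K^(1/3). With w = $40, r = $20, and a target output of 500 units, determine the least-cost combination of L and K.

L* = 125, K* = 125

Cost minimization requires the marginal rate of technical substitution to equal the input-price ratio: MP_L/MP_K = w/r.
Here MP_L/MP_K = (2/3)·(K/L)/(1/3) = 2·(K/L). Setting this equal to 40/20 = 2 gives K = L.
Substituting into Y = 500: 4·L^(2/3)·(L)^(1/3) = 500.
Solving, L = 125 and K = 125.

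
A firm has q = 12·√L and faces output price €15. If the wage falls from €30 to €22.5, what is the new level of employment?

L* = 16

From P·MP_L = w with MP_L = 6·L^(-1/2), the labor demand is L(w) = (90/w)^(2).
At w = 30: L = 9. At w = 22.5: L = 16.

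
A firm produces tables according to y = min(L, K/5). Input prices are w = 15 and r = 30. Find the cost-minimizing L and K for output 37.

L* = 37, K* = 185

With a fixed-proportions technology, the cost-minimizing bundle uses no slack in either input: L = K/5 = y.
So L = 37 and K = 5·37 = 185.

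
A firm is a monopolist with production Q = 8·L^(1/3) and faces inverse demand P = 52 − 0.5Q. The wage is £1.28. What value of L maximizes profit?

Marginal revenue from the inverse demand is MR = 52 − Q.
The marginal product is MP_L = (8/3)·L^(-2/3).
A monopolist hires until marginal revenue product equals the wage: MR·MP_L = w.
At L, Q = 8·L^(1/3). Substituting and solving: (52 − 8·L^(1/3))·(8/3)·L^(-2/3) = 1.28 gives L = 125.

L* = 125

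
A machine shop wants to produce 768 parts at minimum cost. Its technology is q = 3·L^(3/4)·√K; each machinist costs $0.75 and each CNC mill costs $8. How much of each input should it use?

Cost minimization requires the marginal rate of technical substitution to equal the input-price ratio: MP_L/MP_K = w/r.
Here MP_L/MP_K = (3/4)·(K/L)/(1/2) = 1.5·(K/L). Setting this equal to 0.75/8 = 0.09375 gives K = 0.0625L.
Substituting into q = 768: 3·L^(3/4)·(0.0625L)^(1/2) = 768.
Solving, L = 256 and K = 16.

L* = 256, K* = 16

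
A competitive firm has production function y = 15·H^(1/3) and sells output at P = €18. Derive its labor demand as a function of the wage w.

MP_H = (1/3)·15·H^(-2/3) = 5·H^(-2/3).
Setting P·MP_H = w: 90·H^(-2/3) = w.
Solving for H: H^(-2/3) = w/90, so H = (90/w)^(3/2).

H(w) = (90/w)^(3/2)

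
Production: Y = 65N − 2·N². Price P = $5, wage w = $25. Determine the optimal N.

The marginal product of N is MP_N = 65 − 4N.
A price-taking firm hires until the value of the marginal product equals the wage: P·MP_N = w, so 5·(65 − 4N) = 25.
Then 65 − 4N = 5, giving N = 15.

N* = 15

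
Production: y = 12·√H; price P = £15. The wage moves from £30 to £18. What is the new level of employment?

H* = 25

From P·MP_H = w with MP_H = 6·H^(-1/2), the labor demand is H(w) = (90/w)^(2).
At w = 30: H = 9. At w = 18: H = 25.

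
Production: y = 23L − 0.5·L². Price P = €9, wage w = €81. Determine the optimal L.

L* = 14

The marginal product of L is MP_L = 23 − L.
A price-taking firm hires until the value of the marginal product equals the wage: P·MP_L = w, so 9·(23 − L) = 81.
Then 23 − L = 9, giving L = 14.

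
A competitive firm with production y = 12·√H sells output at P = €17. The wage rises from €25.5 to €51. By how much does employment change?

ΔH = -12

From P·MP_H = w with MP_H = 6·H^(-1/2), the labor demand is H(w) = (102/w)^(2).
At w = 25.5: H = 16. At w = 51: H = 4.
ΔH = 4 − 16 = -12.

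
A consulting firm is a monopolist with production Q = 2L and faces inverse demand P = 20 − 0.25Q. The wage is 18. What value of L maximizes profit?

Marginal revenue from the inverse demand is MR = 20 − 0.5Q.
The marginal product is MP_L = 2.
A monopolist hires until marginal revenue product equals the wage: MR·MP_L = w.
(20 − L)·2 = 18, so L = 11.

L* = 11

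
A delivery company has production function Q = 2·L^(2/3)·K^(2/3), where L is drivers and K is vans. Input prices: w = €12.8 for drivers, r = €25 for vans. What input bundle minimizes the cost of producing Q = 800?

L* = 125, K* = 64

Cost minimization requires the marginal rate of technical substitution to equal the input-price ratio: MP_L/MP_K = w/r.
Here MP_L/MP_K = (2/3)·(K/L)/(2/3) = (K/L). Setting this equal to 12.8/25 = 0.512 gives K = 0.512L.
Substituting into Q = 800: 2·L^(2/3)·(0.512L)^(2/3) = 800.
Solving, L = 125 and K = 64.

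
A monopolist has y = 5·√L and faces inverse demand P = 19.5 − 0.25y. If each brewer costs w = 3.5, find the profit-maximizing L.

Marginal revenue from the inverse demand is MR = 19.5 − 0.5y.
The marginal product is MP_L = 2.5·L^(-1/2).
A monopolist hires until marginal revenue product equals the wage: MR·MP_L = w.
At L, y = 5·√L. Substituting and solving: (19.5 − 2.5·√L)·2.5·L^(-1/2) = 3.5 gives L = 25.

L* = 25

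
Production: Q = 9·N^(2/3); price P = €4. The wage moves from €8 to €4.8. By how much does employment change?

From P·MP_N = w with MP_N = 6·N^(-1/3), the labor demand is N(w) = (24/w)^(3).
At w = 8: N = 27. At w = 4.8: N = 125.
ΔN = 125 − 27 = 98.

ΔN = 98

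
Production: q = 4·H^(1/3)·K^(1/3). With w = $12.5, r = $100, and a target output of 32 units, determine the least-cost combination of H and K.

H* = 64, K* = 8

Cost minimization requires the marginal rate of technical substitution to equal the input-price ratio: MP_H/MP_K = w/r.
Here MP_H/MP_K = (1/3)·(K/H)/(1/3) = (K/H). Setting this equal to 12.5/100 = 0.125 gives K = 0.125H.
Substituting into q = 32: 4·H^(1/3)·(0.125H)^(1/3) = 32.
Solving, H = 64 and K = 8.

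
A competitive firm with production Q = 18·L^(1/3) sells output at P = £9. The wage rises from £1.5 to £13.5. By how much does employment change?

ΔL = -208

From P·MP_L = w with MP_L = 6·L^(-2/3), the labor demand is L(w) = (54/w)^(3/2).
At w = 1.5: L = 216. At w = 13.5: L = 8.
ΔL = 8 − 216 = -208.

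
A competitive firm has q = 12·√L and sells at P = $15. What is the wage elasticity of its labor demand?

MP_L = (1/2)·12·L^(-1/2), so P·MP_L = w gives 90·L^(-1/2) = w.
Solving, L(w) = (90/w)^(2). This is a constant-elasticity form: L ∝ w^(−2), so ε = −2.

ε = -2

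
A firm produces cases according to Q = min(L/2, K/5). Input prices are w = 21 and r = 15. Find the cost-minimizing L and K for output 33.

With a fixed-proportions technology, the cost-minimizing bundle uses no slack in either input: L/2 = K/5 = Q.
So L = 2·33 = 66 and K = 5·33 = 165.

L* = 66, K* = 165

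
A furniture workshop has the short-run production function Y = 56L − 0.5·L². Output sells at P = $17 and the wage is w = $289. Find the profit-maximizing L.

L* = 39

The marginal product of L is MP_L = 56 − L.
A price-taking firm hires until the value of the marginal product equals the wage: P·MP_L = w, so 17·(56 − L) = 289.
Then 56 − L = 17, giving L = 39.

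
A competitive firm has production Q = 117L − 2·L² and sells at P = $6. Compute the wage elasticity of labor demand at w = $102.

From P·MP_L = w with MP_L = 117 − 4L, labor demand is L(w) = (117 − w/6)/4.
dL/dw = −1/(24) = -1/24.
At w = 102, L = 25, so ε = (dL/dw)·(w/L) = (-1/24)·(102/25) = -0.17.

ε = -0.17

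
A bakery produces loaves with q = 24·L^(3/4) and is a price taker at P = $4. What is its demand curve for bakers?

MP_L = (3/4)·24·L^(-1/4) = 18·L^(-1/4).
Setting P·MP_L = w: 72·L^(-1/4) = w.
Solving for L: L^(-1/4) = w/72, so L = (72/w)^(4).

L(w) = (72/w)^(4)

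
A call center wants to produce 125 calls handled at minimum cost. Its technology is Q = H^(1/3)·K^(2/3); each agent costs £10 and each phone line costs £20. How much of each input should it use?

H* = 125, K* = 125

Cost minimization requires the marginal rate of technical substitution to equal the input-price ratio: MP_H/MP_K = w/r.
Here MP_H/MP_K = (1/3)·(K/H)/(2/3) = 0.5·(K/H). Setting this equal to 10/20 = 0.5 gives K = H.
Substituting into Q = 125: H^(1/3)·(H)^(2/3) = 125.
Solving, H = 125 and K = 125.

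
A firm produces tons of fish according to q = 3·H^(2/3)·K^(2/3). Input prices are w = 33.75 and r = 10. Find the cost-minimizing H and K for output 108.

Cost minimization requires the marginal rate of technical substitution to equal the input-price ratio: MP_H/MP_K = w/r.
Here MP_H/MP_K = (2/3)·(K/H)/(2/3) = (K/H). Setting this equal to 33.75/10 = 3.375 gives K = 3.375H.
Substituting into q = 108: 3·H^(2/3)·(3.375H)^(2/3) = 108.
Solving, H = 8 and K = 27.

H* = 8, K* = 27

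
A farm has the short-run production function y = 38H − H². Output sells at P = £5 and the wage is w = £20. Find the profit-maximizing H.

H* = 17

The marginal product of H is MP_H = 38 − 2H.
A price-taking firm hires until the value of the marginal product equals the wage: P·MP_H = w, so 5·(38 − 2H) = 20.
Then 38 − 2H = 4, giving H = 17.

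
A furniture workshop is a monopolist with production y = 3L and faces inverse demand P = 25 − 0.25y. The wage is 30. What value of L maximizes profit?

Marginal revenue from the inverse demand is MR = 25 − 0.5y.
The marginal product is MP_L = 3.
A monopolist hires until marginal revenue product equals the wage: MR·MP_L = w.
(25 − 1.5L)·3 = 30, so L = 10.

L* = 10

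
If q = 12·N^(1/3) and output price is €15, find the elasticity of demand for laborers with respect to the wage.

ε = -1.5

MP_N = (1/3)·12·N^(-2/3), so P·MP_N = w gives 60·N^(-2/3) = w.
Solving, N(w) = (60/w)^(3/2). This is a constant-elasticity form: N ∝ w^(−3/2), so ε = −3/2.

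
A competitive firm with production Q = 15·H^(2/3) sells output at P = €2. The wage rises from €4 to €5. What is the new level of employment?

H* = 64

From P·MP_H = w with MP_H = 10·H^(-1/3), the labor demand is H(w) = (20/w)^(3).
At w = 4: H = 125. At w = 5: H = 64.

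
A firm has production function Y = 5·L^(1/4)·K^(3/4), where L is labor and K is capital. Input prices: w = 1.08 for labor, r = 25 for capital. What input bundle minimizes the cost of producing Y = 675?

L* = 625, K* = 81

Cost minimization requires the marginal rate of technical substitution to equal the input-price ratio: MP_L/MP_K = w/r.
Here MP_L/MP_K = (1/4)·(K/L)/(3/4) = (1/3)·(K/L). Setting this equal to 1.08/25 = 0.0432 gives K = 0.1296L.
Substituting into Y = 675: 5·L^(1/4)·(0.1296L)^(3/4) = 675.
Solving, L = 625 and K = 81.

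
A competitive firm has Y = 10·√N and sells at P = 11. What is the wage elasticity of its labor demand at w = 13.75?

ε = -2

MP_N = (1/2)·10·N^(-1/2), so P·MP_N = w gives 55·N^(-1/2) = w.
Solving, N(w) = (55/w)^(2). This is a constant-elasticity form: N ∝ w^(−2), so ε = −2.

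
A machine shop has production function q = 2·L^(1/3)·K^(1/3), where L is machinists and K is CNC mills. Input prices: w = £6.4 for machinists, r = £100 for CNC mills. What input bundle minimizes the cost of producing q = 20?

L* = 125, K* = 8

Cost minimization requires the marginal rate of technical substitution to equal the input-price ratio: MP_L/MP_K = w/r.
Here MP_L/MP_K = (1/3)·(K/L)/(1/3) = (K/L). Setting this equal to 6.4/100 = 0.064 gives K = 0.064L.
Substituting into q = 20: 2·L^(1/3)·(0.064L)^(1/3) = 20.
Solving, L = 125 and K = 8.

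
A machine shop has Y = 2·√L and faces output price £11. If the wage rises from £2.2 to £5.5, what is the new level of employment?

L* = 4

From P·MP_L = w with MP_L = L^(-1/2), the labor demand is L(w) = (11/w)^(2).
At w = 2.2: L = 25. At w = 5.5: L = 4.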